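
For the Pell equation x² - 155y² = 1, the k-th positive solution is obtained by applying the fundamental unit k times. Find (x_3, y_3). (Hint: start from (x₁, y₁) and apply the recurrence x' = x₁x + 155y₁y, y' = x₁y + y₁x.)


Step 1: Find the fundamental solution (x₁, y₁) of x² - 155y² = 1.
  Expand √155 as a continued fraction. a₀ = ⌊√155⌋ = 12; iterate m_{k+1} = d_k·a_k − m_k, d_{k+1} = (155 − m_{k+1}²)/d_k, a_{k+1} = ⌊(a₀ + m_{k+1})/d_{k+1}⌋ (starting m₀ = 0, d₀ = 1), with convergents p_k = a_k·p_{k-1} + p_{k-2}, q_k = a_k·q_{k-1} + q_{k-2} (p₋₁ = 1, q₋₁ = 0):
  k = 0: a₀ = 12; p₀/q₀ = 12/1; p₀² − 155·q₀² = 144 − 155 = -11.
  k = 1: m = 12, d = 11, a = ⌊(12 + 12)/11⌋ = 2; p/q = (2·12 + 1)/(2·1 + 0) = 25/2; p² − 155·q² = 625 − 620 = 5.
  k = 2: m = 10, d = 5, a = ⌊(12 + 10)/5⌋ = 4; p/q = (4·25 + 12)/(4·2 + 1) = 112/9; p² − 155·q² = 12544 − 12555 = -11.
  k = 3: m = 10, d = 11, a = ⌊(12 + 10)/11⌋ = 2; p/q = (2·112 + 25)/(2·9 + 2) = 249/20; p² − 155·q² = 62001 − 62000 = 1.
  The first convergent with p² − 155·q² = 1 gives the fundamental solution (x₁, y₁) = (249, 20).
Step 2: Apply the recurrence (x_{n+1}, y_{n+1}) = (x₁x_n + 155y₁y_n, x₁y_n + y₁x_n) repeatedly.
  From (x_1, y_1) = (249, 20): x_2 = 249·249 + 155·20·20 = 124001; y_2 = 249·20 + 20·249 = 9960.
  From (x_2, y_2) = (124001, 9960): x_3 = 249·124001 + 155·20·9960 = 61752249; y_3 = 249·9960 + 20·124001 = 4960060.
Step 3: Verify x_3² - 155·y_3² = 3813340256558001 - 3813340256558000 = 1 (should be 1). ✓

(x_1, y_1) = (249, 20); (x_3, y_3) = (61752249, 4960060).


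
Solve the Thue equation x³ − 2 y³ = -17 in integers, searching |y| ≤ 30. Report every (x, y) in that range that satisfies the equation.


The equation is x³ - 2y³ = -17. For fixed y, x³ = 2·y³ − 17, so a solution requires the RHS to be a perfect cube.
Strategy: iterate y from -30 to 30, compute RHS = 2·y³ − 17, and check whether it is a (positive or negative) perfect cube.
Check small values of y:
  y = 0: RHS = -17 is not a perfect cube.
  y = 1: RHS = -15 is not a perfect cube.
  y = -1: RHS = -19 is not a perfect cube.
  y = 2: RHS = -1 = (-1)³ ⇒ x = -1 works.
  y = -2: RHS = -33 is not a perfect cube.
  y = 3: RHS = 37 is not a perfect cube.
  y = -3: RHS = -71 is not a perfect cube.
Continuing the search up to |y| = 30 finds no further solutions beyond those listed.
Collected solutions: (-1, 2).

Solutions (with |y| ≤ 30): (-1, 2).


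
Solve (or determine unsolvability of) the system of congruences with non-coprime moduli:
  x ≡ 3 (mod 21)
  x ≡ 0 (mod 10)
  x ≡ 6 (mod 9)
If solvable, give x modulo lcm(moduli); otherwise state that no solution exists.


Moduli 21, 10, 9 are not pairwise coprime, so CRT works modulo lcm(m_i) when all pairwise compatibility conditions hold.
Pairwise compatibility: gcd(m_i, m_j) must divide a_i - a_j for every pair.
Merge one congruence at a time:
  Start: x ≡ 3 (mod 21).
  Combine with x ≡ 0 (mod 10): gcd(21, 10) = 1; 0 - 3 = -3, which IS divisible by 1, so compatible.
    Write x = 3 + 21·t and substitute into x ≡ 0 (mod 10): 21·t ≡ 0 − 3 = -3 (mod 10).
    Reduce coefficients mod 10: 1·t ≡ 7 (mod 10).
    So t ≡ 7 (mod 10).
    Then x = 3 + 21·7 = 150, valid modulo lcm(21, 10) = 210: x ≡ 150 (mod 210).
  Combine with x ≡ 6 (mod 9): gcd(210, 9) = 3; 6 - 150 = -144, which IS divisible by 3, so compatible.
    Write x = 150 + 210·t and substitute into x ≡ 6 (mod 9): 210·t ≡ 6 − 150 = -144 (mod 9).
    Divide the congruence (and modulus) by g = 3: 70·t ≡ -48 (mod 3).
    Reduce coefficients mod 3: 1·t ≡ 0 (mod 3).
    So t ≡ 0 (mod 3).
    Then x = 150 + 210·0 = 150, valid modulo lcm(210, 9) = 630: x ≡ 150 (mod 630).
Verify: 150 mod 21 = 3, 150 mod 10 = 0, 150 mod 9 = 6.

x ≡ 150 (mod 630).


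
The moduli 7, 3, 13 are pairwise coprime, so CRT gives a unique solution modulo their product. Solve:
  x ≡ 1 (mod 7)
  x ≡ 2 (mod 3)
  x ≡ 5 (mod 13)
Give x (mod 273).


Moduli 7, 3, 13 are pairwise coprime; by CRT there is a unique solution modulo M = 7 · 3 · 13 = 273.
Solve pairwise, accumulating the modulus:
  Start with x ≡ 1 (mod 7).
  Combine with x ≡ 2 (mod 3): since gcd(7, 3) = 1, we get a unique residue mod 21.
    Write x = 1 + 7·t and substitute into x ≡ 2 (mod 3): 7·t ≡ 2 − 1 = 1 (mod 3).
    Reduce coefficients mod 3: 1·t ≡ 1 (mod 3).
    So t ≡ 1 (mod 3).
    Then x = 1 + 7·1 = 8, valid modulo lcm(7, 3) = 21: x ≡ 8 (mod 21).
  Combine with x ≡ 5 (mod 13): since gcd(21, 13) = 1, we get a unique residue mod 273.
    Write x = 8 + 21·t and substitute into x ≡ 5 (mod 13): 21·t ≡ 5 − 8 = -3 (mod 13).
    Reduce coefficients mod 13: 8·t ≡ 10 (mod 13).
    The inverse of 8 mod 13 is 5 (since 8·5 = 40 = 3·13 + 1), so t ≡ 5·10 = 50 ≡ 11 (mod 13).
    Then x = 8 + 21·11 = 239, valid modulo lcm(21, 13) = 273: x ≡ 239 (mod 273).
Verify: 239 mod 7 = 1 ✓, 239 mod 3 = 2 ✓, 239 mod 13 = 5 ✓.

x ≡ 239 (mod 273).


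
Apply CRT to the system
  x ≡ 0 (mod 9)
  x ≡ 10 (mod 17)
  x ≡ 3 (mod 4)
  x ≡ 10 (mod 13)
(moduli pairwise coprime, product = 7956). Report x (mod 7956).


Product of moduli M = 9 · 17 · 4 · 13 = 7956.
Merge one congruence at a time:
  Start: x ≡ 0 (mod 9).
  Combine with x ≡ 10 (mod 17); new modulus lcm = 153.
    Write x = 0 + 9·t and substitute into x ≡ 10 (mod 17): 9·t ≡ 10 − 0 = 10 (mod 17).
    The inverse of 9 mod 17 is 2 (since 9·2 = 18 = 1·17 + 1), so t ≡ 2·10 = 20 ≡ 3 (mod 17).
    Then x = 0 + 9·3 = 27, valid modulo lcm(9, 17) = 153: x ≡ 27 (mod 153).
  Combine with x ≡ 3 (mod 4); new modulus lcm = 612.
    Write x = 27 + 153·t and substitute into x ≡ 3 (mod 4): 153·t ≡ 3 − 27 = -24 (mod 4).
    Reduce coefficients mod 4: 1·t ≡ 0 (mod 4).
    So t ≡ 0 (mod 4).
    Then x = 27 + 153·0 = 27, valid modulo lcm(153, 4) = 612: x ≡ 27 (mod 612).
  Combine with x ≡ 10 (mod 13); new modulus lcm = 7956.
    Write x = 27 + 612·t and substitute into x ≡ 10 (mod 13): 612·t ≡ 10 − 27 = -17 (mod 13).
    Reduce coefficients mod 13: 1·t ≡ 9 (mod 13).
    So t ≡ 9 (mod 13).
    Then x = 27 + 612·9 = 5535, valid modulo lcm(612, 13) = 7956: x ≡ 5535 (mod 7956).
Verify against each original: 5535 mod 9 = 0, 5535 mod 17 = 10, 5535 mod 4 = 3, 5535 mod 13 = 10.

x ≡ 5535 (mod 7956).


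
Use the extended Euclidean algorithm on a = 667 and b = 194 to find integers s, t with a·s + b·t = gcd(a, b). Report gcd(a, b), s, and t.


Euclidean algorithm on (667, 194) — divide until remainder is 0:
  667 = 3 · 194 + 85
  194 = 2 · 85 + 24
  85 = 3 · 24 + 13
  24 = 1 · 13 + 11
  13 = 1 · 11 + 2
  11 = 5 · 2 + 1
  2 = 2 · 1 + 0
gcd(667, 194) = 1.
Track Bezout coefficients alongside the remainders: start with r₀ = 667 = a·1 + b·0 (s = 1, t = 0) and r₁ = 194 = a·0 + b·1 (s = 0, t = 1); each new remainder r_{k+1} = r_{k-1} − q_k·r_k inherits s_{k+1} = s_{k-1} − q_k·s_k, t_{k+1} = t_{k-1} − q_k·t_k, so r_k = a·s_k + b·t_k at every step:
  q = 3: r = 85, s = 1 − 3·0 = 1, t = 0 − 3·1 = -3  (check: 667·1 + 194·(-3) = 85)
  q = 2: r = 24, s = 0 − 2·1 = -2, t = 1 − 2·(-3) = 7  (check: 667·(-2) + 194·7 = 24)
  q = 3: r = 13, s = 1 − 3·(-2) = 7, t = -3 − 3·7 = -24  (check: 667·7 + 194·(-24) = 13)
  q = 1: r = 11, s = -2 − 1·7 = -9, t = 7 − 1·(-24) = 31  (check: 667·(-9) + 194·31 = 11)
  q = 1: r = 2, s = 7 − 1·(-9) = 16, t = -24 − 1·31 = -55  (check: 667·16 + 194·(-55) = 2)
  q = 5: r = 1, s = -9 − 5·16 = -89, t = 31 − 5·(-55) = 306  (check: 667·(-89) + 194·306 = 1)
The row with r = 1 (the gcd) gives the Bezout coefficients s = -89, t = 306.
Result: 667 · (-89) + 194 · (306) = 1.

gcd(667, 194) = 1; s = -89, t = 306 (check: 667·(-89) + 194·306 = 1).


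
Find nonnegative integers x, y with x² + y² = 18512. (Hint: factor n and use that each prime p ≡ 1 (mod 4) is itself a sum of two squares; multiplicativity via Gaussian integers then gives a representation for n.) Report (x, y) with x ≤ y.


Step 1: Factor n = 18512 = 2^4 · 13 · 89.
Step 2: Check the mod-4 condition on each prime factor: 2 = 2 (special); 13 ≡ 1 (mod 4), exponent 1; 89 ≡ 1 (mod 4), exponent 1.
All primes ≡ 3 (mod 4) appear to even exponent (or don't appear), so by the two-squares theorem n IS expressible as a sum of two squares.
Step 3: Build a representation. Group n = k² · m with k = 4 and m = 13 · 89 = 1157 (a product of primes ≡ 1 (mod 4)); a representation of m scales to one of n via (k·x)² + (k·y)² = k²(x² + y²). Each prime p ≡ 1 (mod 4) is itself a sum of two squares; find a² by testing p − a² for a perfect square:
  13: 13 − 1² = 12, 13 − 2² = 9 = 3² ⇒ 13 = 2² + 3².
  89: 89 − 1² = 88, 89 − 2² = 85, 89 − 3² = 80, 89 − 4² = 73, 89 − 5² = 64 = 8² ⇒ 89 = 5² + 8².
  Combine using the Brahmagupta–Fibonacci identity (a² + b²)(c² + d²) = (ac − bd)² + (ad + bc)² = (ac + bd)² + (ad − bc)²:
  13 · 89 = 1157: from (2² + 3²)(5² + 8²), take (2·5 − 3·8, 2·8 + 3·5) = (10 − 24, 16 + 15) = (-14, 31); dropping signs (only squares matter) gives (14, 31); check 14² + 31² = 196 + 961 = 1157 ✓.
  Scale by k = 4: (4·14, 4·31) = (56, 124).
Step 4: Order so x ≤ y and verify: 56² + 124² = 3136 + 15376 = 18512 = n. ✓

n = 18512 = 56² + 124² (one valid representation with x ≤ y).


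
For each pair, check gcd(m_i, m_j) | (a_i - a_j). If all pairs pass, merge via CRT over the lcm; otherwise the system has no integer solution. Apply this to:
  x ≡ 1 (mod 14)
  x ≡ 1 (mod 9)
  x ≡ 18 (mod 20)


Moduli 14, 9, 20 are not pairwise coprime, so CRT works modulo lcm(m_i) when all pairwise compatibility conditions hold.
Pairwise compatibility: gcd(m_i, m_j) must divide a_i - a_j for every pair.
Merge one congruence at a time:
  Start: x ≡ 1 (mod 14).
  Combine with x ≡ 1 (mod 9): gcd(14, 9) = 1; 1 - 1 = 0, which IS divisible by 1, so compatible.
    Write x = 1 + 14·t and substitute into x ≡ 1 (mod 9): 14·t ≡ 1 − 1 = 0 (mod 9).
    Reduce coefficients mod 9: 5·t ≡ 0 (mod 9).
    The inverse of 5 mod 9 is 2 (since 5·2 = 10 = 1·9 + 1), so t ≡ 2·0 = 0 ≡ 0 (mod 9).
    Then x = 1 + 14·0 = 1, valid modulo lcm(14, 9) = 126: x ≡ 1 (mod 126).
  Combine with x ≡ 18 (mod 20): gcd(126, 20) = 2, and 18 - 1 = 17 is NOT divisible by 2.
    ⇒ system is inconsistent (no integer solution).

No solution (the system is inconsistent).


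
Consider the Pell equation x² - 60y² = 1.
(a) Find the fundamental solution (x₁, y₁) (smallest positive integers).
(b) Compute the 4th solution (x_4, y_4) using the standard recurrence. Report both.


Step 1: Find the fundamental solution (x₁, y₁) of x² - 60y² = 1.
  Expand √60 as a continued fraction. a₀ = ⌊√60⌋ = 7; iterate m_{k+1} = d_k·a_k − m_k, d_{k+1} = (60 − m_{k+1}²)/d_k, a_{k+1} = ⌊(a₀ + m_{k+1})/d_{k+1}⌋ (starting m₀ = 0, d₀ = 1), with convergents p_k = a_k·p_{k-1} + p_{k-2}, q_k = a_k·q_{k-1} + q_{k-2} (p₋₁ = 1, q₋₁ = 0):
  k = 0: a₀ = 7; p₀/q₀ = 7/1; p₀² − 60·q₀² = 49 − 60 = -11.
  k = 1: m = 7, d = 11, a = ⌊(7 + 7)/11⌋ = 1; p/q = (1·7 + 1)/(1·1 + 0) = 8/1; p² − 60·q² = 64 − 60 = 4.
  k = 2: m = 4, d = 4, a = ⌊(7 + 4)/4⌋ = 2; p/q = (2·8 + 7)/(2·1 + 1) = 23/3; p² − 60·q² = 529 − 540 = -11.
  k = 3: m = 4, d = 11, a = ⌊(7 + 4)/11⌋ = 1; p/q = (1·23 + 8)/(1·3 + 1) = 31/4; p² − 60·q² = 961 − 960 = 1.
  The first convergent with p² − 60·q² = 1 gives the fundamental solution (x₁, y₁) = (31, 4).
Step 2: Apply the recurrence (x_{n+1}, y_{n+1}) = (x₁x_n + 60y₁y_n, x₁y_n + y₁x_n) repeatedly.
  From (x_1, y_1) = (31, 4): x_2 = 31·31 + 60·4·4 = 1921; y_2 = 31·4 + 4·31 = 248.
  From (x_2, y_2) = (1921, 248): x_3 = 31·1921 + 60·4·248 = 119071; y_3 = 31·248 + 4·1921 = 15372.
  From (x_3, y_3) = (119071, 15372): x_4 = 31·119071 + 60·4·15372 = 7380481; y_4 = 31·15372 + 4·119071 = 952816.
Step 3: Verify x_4² - 60·y_4² = 54471499791361 - 54471499791360 = 1 (should be 1). ✓

(x_1, y_1) = (31, 4); (x_4, y_4) = (7380481, 952816).


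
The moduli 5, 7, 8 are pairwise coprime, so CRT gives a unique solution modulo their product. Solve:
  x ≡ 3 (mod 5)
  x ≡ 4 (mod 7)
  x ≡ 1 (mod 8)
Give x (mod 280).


Moduli 5, 7, 8 are pairwise coprime; by CRT there is a unique solution modulo M = 5 · 7 · 8 = 280.
Solve pairwise, accumulating the modulus:
  Start with x ≡ 3 (mod 5).
  Combine with x ≡ 4 (mod 7): since gcd(5, 7) = 1, we get a unique residue mod 35.
    Write x = 3 + 5·t and substitute into x ≡ 4 (mod 7): 5·t ≡ 4 − 3 = 1 (mod 7).
    The inverse of 5 mod 7 is 3 (since 5·3 = 15 = 2·7 + 1), so t ≡ 3·1 = 3 ≡ 3 (mod 7).
    Then x = 3 + 5·3 = 18, valid modulo lcm(5, 7) = 35: x ≡ 18 (mod 35).
  Combine with x ≡ 1 (mod 8): since gcd(35, 8) = 1, we get a unique residue mod 280.
    Write x = 18 + 35·t and substitute into x ≡ 1 (mod 8): 35·t ≡ 1 − 18 = -17 (mod 8).
    Reduce coefficients mod 8: 3·t ≡ 7 (mod 8).
    The inverse of 3 mod 8 is 3 (since 3·3 = 9 = 1·8 + 1), so t ≡ 3·7 = 21 ≡ 5 (mod 8).
    Then x = 18 + 35·5 = 193, valid modulo lcm(35, 8) = 280: x ≡ 193 (mod 280).
Verify: 193 mod 5 = 3 ✓, 193 mod 7 = 4 ✓, 193 mod 8 = 1 ✓.

x ≡ 193 (mod 280).


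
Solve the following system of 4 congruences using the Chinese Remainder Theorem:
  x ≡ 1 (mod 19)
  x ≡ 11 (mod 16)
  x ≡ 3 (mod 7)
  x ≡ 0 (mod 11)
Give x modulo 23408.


Product of moduli M = 19 · 16 · 7 · 11 = 23408.
Merge one congruence at a time:
  Start: x ≡ 1 (mod 19).
  Combine with x ≡ 11 (mod 16); new modulus lcm = 304.
    Write x = 1 + 19·t and substitute into x ≡ 11 (mod 16): 19·t ≡ 11 − 1 = 10 (mod 16).
    Reduce coefficients mod 16: 3·t ≡ 10 (mod 16).
    The inverse of 3 mod 16 is 11 (since 3·11 = 33 = 2·16 + 1), so t ≡ 11·10 = 110 ≡ 14 (mod 16).
    Then x = 1 + 19·14 = 267, valid modulo lcm(19, 16) = 304: x ≡ 267 (mod 304).
  Combine with x ≡ 3 (mod 7); new modulus lcm = 2128.
    Write x = 267 + 304·t and substitute into x ≡ 3 (mod 7): 304·t ≡ 3 − 267 = -264 (mod 7).
    Reduce coefficients mod 7: 3·t ≡ 2 (mod 7).
    The inverse of 3 mod 7 is 5 (since 3·5 = 15 = 2·7 + 1), so t ≡ 5·2 = 10 ≡ 3 (mod 7).
    Then x = 267 + 304·3 = 1179, valid modulo lcm(304, 7) = 2128: x ≡ 1179 (mod 2128).
  Combine with x ≡ 0 (mod 11); new modulus lcm = 23408.
    Write x = 1179 + 2128·t and substitute into x ≡ 0 (mod 11): 2128·t ≡ 0 − 1179 = -1179 (mod 11).
    Reduce coefficients mod 11: 5·t ≡ 9 (mod 11).
    The inverse of 5 mod 11 is 9 (since 5·9 = 45 = 4·11 + 1), so t ≡ 9·9 = 81 ≡ 4 (mod 11).
    Then x = 1179 + 2128·4 = 9691, valid modulo lcm(2128, 11) = 23408: x ≡ 9691 (mod 23408).
Verify against each original: 9691 mod 19 = 1, 9691 mod 16 = 11, 9691 mod 7 = 3, 9691 mod 11 = 0.

x ≡ 9691 (mod 23408).


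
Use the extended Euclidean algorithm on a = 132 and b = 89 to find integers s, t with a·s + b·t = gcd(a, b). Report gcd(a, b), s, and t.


Euclidean algorithm on (132, 89) — divide until remainder is 0:
  132 = 1 · 89 + 43
  89 = 2 · 43 + 3
  43 = 14 · 3 + 1
  3 = 3 · 1 + 0
gcd(132, 89) = 1.
Track Bezout coefficients alongside the remainders: start with r₀ = 132 = a·1 + b·0 (s = 1, t = 0) and r₁ = 89 = a·0 + b·1 (s = 0, t = 1); each new remainder r_{k+1} = r_{k-1} − q_k·r_k inherits s_{k+1} = s_{k-1} − q_k·s_k, t_{k+1} = t_{k-1} − q_k·t_k, so r_k = a·s_k + b·t_k at every step:
  q = 1: r = 43, s = 1 − 1·0 = 1, t = 0 − 1·1 = -1  (check: 132·1 + 89·(-1) = 43)
  q = 2: r = 3, s = 0 − 2·1 = -2, t = 1 − 2·(-1) = 3  (check: 132·(-2) + 89·3 = 3)
  q = 14: r = 1, s = 1 − 14·(-2) = 29, t = -1 − 14·3 = -43  (check: 132·29 + 89·(-43) = 1)
The row with r = 1 (the gcd) gives the Bezout coefficients s = 29, t = -43.
Result: 132 · (29) + 89 · (-43) = 1.

gcd(132, 89) = 1; s = 29, t = -43 (check: 132·29 + 89·(-43) = 1).


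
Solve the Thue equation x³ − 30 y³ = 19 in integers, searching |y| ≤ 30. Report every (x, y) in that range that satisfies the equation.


The equation is x³ - 30y³ = 19. For fixed y, x³ = 30·y³ + 19, so a solution requires the RHS to be a perfect cube.
Strategy: iterate y from -30 to 30, compute RHS = 30·y³ + 19, and check whether it is a (positive or negative) perfect cube.
Check small values of y:
  y = 0: RHS = 19 is not a perfect cube.
  y = 1: RHS = 49 is not a perfect cube.
  y = -1: RHS = -11 is not a perfect cube.
  y = 2: RHS = 259 is not a perfect cube.
  y = -2: RHS = -221 is not a perfect cube.
  y = 3: RHS = 829 is not a perfect cube.
  y = -3: RHS = -791 is not a perfect cube.
Continuing the search up to |y| = 30 finds no solutions either.
No (x, y) in the scanned range satisfies the equation.

No integer solutions with |y| ≤ 30.


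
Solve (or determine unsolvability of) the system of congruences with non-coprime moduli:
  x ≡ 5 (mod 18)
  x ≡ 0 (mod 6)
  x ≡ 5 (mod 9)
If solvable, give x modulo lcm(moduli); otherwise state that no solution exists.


Moduli 18, 6, 9 are not pairwise coprime, so CRT works modulo lcm(m_i) when all pairwise compatibility conditions hold.
Pairwise compatibility: gcd(m_i, m_j) must divide a_i - a_j for every pair.
Merge one congruence at a time:
  Start: x ≡ 5 (mod 18).
  Combine with x ≡ 0 (mod 6): gcd(18, 6) = 6, and 0 - 5 = -5 is NOT divisible by 6.
    ⇒ system is inconsistent (no integer solution).

No solution (the system is inconsistent).


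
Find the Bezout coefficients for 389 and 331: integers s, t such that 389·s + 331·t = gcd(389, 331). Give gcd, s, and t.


Euclidean algorithm on (389, 331) — divide until remainder is 0:
  389 = 1 · 331 + 58
  331 = 5 · 58 + 41
  58 = 1 · 41 + 17
  41 = 2 · 17 + 7
  17 = 2 · 7 + 3
  7 = 2 · 3 + 1
  3 = 3 · 1 + 0
gcd(389, 331) = 1.
Track Bezout coefficients alongside the remainders: start with r₀ = 389 = a·1 + b·0 (s = 1, t = 0) and r₁ = 331 = a·0 + b·1 (s = 0, t = 1); each new remainder r_{k+1} = r_{k-1} − q_k·r_k inherits s_{k+1} = s_{k-1} − q_k·s_k, t_{k+1} = t_{k-1} − q_k·t_k, so r_k = a·s_k + b·t_k at every step:
  q = 1: r = 58, s = 1 − 1·0 = 1, t = 0 − 1·1 = -1  (check: 389·1 + 331·(-1) = 58)
  q = 5: r = 41, s = 0 − 5·1 = -5, t = 1 − 5·(-1) = 6  (check: 389·(-5) + 331·6 = 41)
  q = 1: r = 17, s = 1 − 1·(-5) = 6, t = -1 − 1·6 = -7  (check: 389·6 + 331·(-7) = 17)
  q = 2: r = 7, s = -5 − 2·6 = -17, t = 6 − 2·(-7) = 20  (check: 389·(-17) + 331·20 = 7)
  q = 2: r = 3, s = 6 − 2·(-17) = 40, t = -7 − 2·20 = -47  (check: 389·40 + 331·(-47) = 3)
  q = 2: r = 1, s = -17 − 2·40 = -97, t = 20 − 2·(-47) = 114  (check: 389·(-97) + 331·114 = 1)
The row with r = 1 (the gcd) gives the Bezout coefficients s = -97, t = 114.
Result: 389 · (-97) + 331 · (114) = 1.

gcd(389, 331) = 1; s = -97, t = 114 (check: 389·(-97) + 331·114 = 1).


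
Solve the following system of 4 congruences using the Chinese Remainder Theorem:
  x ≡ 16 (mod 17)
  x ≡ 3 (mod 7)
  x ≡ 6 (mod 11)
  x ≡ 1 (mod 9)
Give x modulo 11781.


Product of moduli M = 17 · 7 · 11 · 9 = 11781.
Merge one congruence at a time:
  Start: x ≡ 16 (mod 17).
  Combine with x ≡ 3 (mod 7); new modulus lcm = 119.
    Write x = 16 + 17·t and substitute into x ≡ 3 (mod 7): 17·t ≡ 3 − 16 = -13 (mod 7).
    Reduce coefficients mod 7: 3·t ≡ 1 (mod 7).
    The inverse of 3 mod 7 is 5 (since 3·5 = 15 = 2·7 + 1), so t ≡ 5·1 = 5 ≡ 5 (mod 7).
    Then x = 16 + 17·5 = 101, valid modulo lcm(17, 7) = 119: x ≡ 101 (mod 119).
  Combine with x ≡ 6 (mod 11); new modulus lcm = 1309.
    Write x = 101 + 119·t and substitute into x ≡ 6 (mod 11): 119·t ≡ 6 − 101 = -95 (mod 11).
    Reduce coefficients mod 11: 9·t ≡ 4 (mod 11).
    The inverse of 9 mod 11 is 5 (since 9·5 = 45 = 4·11 + 1), so t ≡ 5·4 = 20 ≡ 9 (mod 11).
    Then x = 101 + 119·9 = 1172, valid modulo lcm(119, 11) = 1309: x ≡ 1172 (mod 1309).
  Combine with x ≡ 1 (mod 9); new modulus lcm = 11781.
    Write x = 1172 + 1309·t and substitute into x ≡ 1 (mod 9): 1309·t ≡ 1 − 1172 = -1171 (mod 9).
    Reduce coefficients mod 9: 4·t ≡ 8 (mod 9).
    The inverse of 4 mod 9 is 7 (since 4·7 = 28 = 3·9 + 1), so t ≡ 7·8 = 56 ≡ 2 (mod 9).
    Then x = 1172 + 1309·2 = 3790, valid modulo lcm(1309, 9) = 11781: x ≡ 3790 (mod 11781).
Verify against each original: 3790 mod 17 = 16, 3790 mod 7 = 3, 3790 mod 11 = 6, 3790 mod 9 = 1.

x ≡ 3790 (mod 11781).


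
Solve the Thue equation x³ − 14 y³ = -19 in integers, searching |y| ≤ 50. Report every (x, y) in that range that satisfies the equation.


The equation is x³ - 14y³ = -19. For fixed y, x³ = 14·y³ − 19, so a solution requires the RHS to be a perfect cube.
Strategy: iterate y from -50 to 50, compute RHS = 14·y³ − 19, and check whether it is a (positive or negative) perfect cube.
Check small values of y:
  y = 0: RHS = -19 is not a perfect cube.
  y = 1: RHS = -5 is not a perfect cube.
  y = -1: RHS = -33 is not a perfect cube.
  y = 2: RHS = 93 is not a perfect cube.
  y = -2: RHS = -131 is not a perfect cube.
  y = 3: RHS = 359 is not a perfect cube.
  y = -3: RHS = -397 is not a perfect cube.
Continuing the search up to |y| = 50 finds no solutions either.
No (x, y) in the scanned range satisfies the equation.

No integer solutions with |y| ≤ 50.


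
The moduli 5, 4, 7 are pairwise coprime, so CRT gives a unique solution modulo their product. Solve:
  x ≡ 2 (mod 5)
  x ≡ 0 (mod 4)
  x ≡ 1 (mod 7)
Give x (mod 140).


Moduli 5, 4, 7 are pairwise coprime; by CRT there is a unique solution modulo M = 5 · 4 · 7 = 140.
Solve pairwise, accumulating the modulus:
  Start with x ≡ 2 (mod 5).
  Combine with x ≡ 0 (mod 4): since gcd(5, 4) = 1, we get a unique residue mod 20.
    Write x = 2 + 5·t and substitute into x ≡ 0 (mod 4): 5·t ≡ 0 − 2 = -2 (mod 4).
    Reduce coefficients mod 4: 1·t ≡ 2 (mod 4).
    So t ≡ 2 (mod 4).
    Then x = 2 + 5·2 = 12, valid modulo lcm(5, 4) = 20: x ≡ 12 (mod 20).
  Combine with x ≡ 1 (mod 7): since gcd(20, 7) = 1, we get a unique residue mod 140.
    Write x = 12 + 20·t and substitute into x ≡ 1 (mod 7): 20·t ≡ 1 − 12 = -11 (mod 7).
    Reduce coefficients mod 7: 6·t ≡ 3 (mod 7).
    The inverse of 6 mod 7 is 6 (since 6·6 = 36 = 5·7 + 1), so t ≡ 6·3 = 18 ≡ 4 (mod 7).
    Then x = 12 + 20·4 = 92, valid modulo lcm(20, 7) = 140: x ≡ 92 (mod 140).
Verify: 92 mod 5 = 2 ✓, 92 mod 4 = 0 ✓, 92 mod 7 = 1 ✓.

x ≡ 92 (mod 140).


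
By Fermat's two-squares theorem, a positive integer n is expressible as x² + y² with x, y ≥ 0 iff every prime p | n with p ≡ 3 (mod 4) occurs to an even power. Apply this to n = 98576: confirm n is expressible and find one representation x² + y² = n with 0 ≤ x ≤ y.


Step 1: Factor n = 98576 = 2^4 · 61 · 101.
Step 2: Check the mod-4 condition on each prime factor: 2 = 2 (special); 61 ≡ 1 (mod 4), exponent 1; 101 ≡ 1 (mod 4), exponent 1.
All primes ≡ 3 (mod 4) appear to even exponent (or don't appear), so by the two-squares theorem n IS expressible as a sum of two squares.
Step 3: Build a representation. Group n = k² · m with k = 4 and m = 61 · 101 = 6161 (a product of primes ≡ 1 (mod 4)); a representation of m scales to one of n via (k·x)² + (k·y)² = k²(x² + y²). Each prime p ≡ 1 (mod 4) is itself a sum of two squares; find a² by testing p − a² for a perfect square:
  61: 61 − 1² = 60, 61 − 2² = 57, 61 − 3² = 52, 61 − 4² = 45, 61 − 5² = 36 = 6² ⇒ 61 = 5² + 6².
  101: 101 − 1² = 100 = 10² ⇒ 101 = 1² + 10².
  Combine using the Brahmagupta–Fibonacci identity (a² + b²)(c² + d²) = (ac − bd)² + (ad + bc)² = (ac + bd)² + (ad − bc)²:
  61 · 101 = 6161: from (5² + 6²)(1² + 10²), take (5·1 − 6·10, 5·10 + 6·1) = (5 − 60, 50 + 6) = (-55, 56); dropping signs (only squares matter) gives (55, 56); check 55² + 56² = 3025 + 3136 = 6161 ✓.
  Scale by k = 4: (4·55, 4·56) = (220, 224).
Step 4: Order so x ≤ y and verify: 220² + 224² = 48400 + 50176 = 98576 = n. ✓

n = 98576 = 220² + 224² (one valid representation with x ≤ y).


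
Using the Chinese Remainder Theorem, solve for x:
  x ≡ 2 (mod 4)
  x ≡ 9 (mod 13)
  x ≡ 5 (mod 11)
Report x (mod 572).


Moduli 4, 13, 11 are pairwise coprime; by CRT there is a unique solution modulo M = 4 · 13 · 11 = 572.
Solve pairwise, accumulating the modulus:
  Start with x ≡ 2 (mod 4).
  Combine with x ≡ 9 (mod 13): since gcd(4, 13) = 1, we get a unique residue mod 52.
    Write x = 2 + 4·t and substitute into x ≡ 9 (mod 13): 4·t ≡ 9 − 2 = 7 (mod 13).
    The inverse of 4 mod 13 is 10 (since 4·10 = 40 = 3·13 + 1), so t ≡ 10·7 = 70 ≡ 5 (mod 13).
    Then x = 2 + 4·5 = 22, valid modulo lcm(4, 13) = 52: x ≡ 22 (mod 52).
  Combine with x ≡ 5 (mod 11): since gcd(52, 11) = 1, we get a unique residue mod 572.
    Write x = 22 + 52·t and substitute into x ≡ 5 (mod 11): 52·t ≡ 5 − 22 = -17 (mod 11).
    Reduce coefficients mod 11: 8·t ≡ 5 (mod 11).
    The inverse of 8 mod 11 is 7 (since 8·7 = 56 = 5·11 + 1), so t ≡ 7·5 = 35 ≡ 2 (mod 11).
    Then x = 22 + 52·2 = 126, valid modulo lcm(52, 11) = 572: x ≡ 126 (mod 572).
Verify: 126 mod 4 = 2 ✓, 126 mod 13 = 9 ✓, 126 mod 11 = 5 ✓.

x ≡ 126 (mod 572).


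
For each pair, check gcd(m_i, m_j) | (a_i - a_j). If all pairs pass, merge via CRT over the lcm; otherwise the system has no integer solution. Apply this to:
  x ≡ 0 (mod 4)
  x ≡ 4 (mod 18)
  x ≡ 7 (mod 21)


Moduli 4, 18, 21 are not pairwise coprime, so CRT works modulo lcm(m_i) when all pairwise compatibility conditions hold.
Pairwise compatibility: gcd(m_i, m_j) must divide a_i - a_j for every pair.
Merge one congruence at a time:
  Start: x ≡ 0 (mod 4).
  Combine with x ≡ 4 (mod 18): gcd(4, 18) = 2; 4 - 0 = 4, which IS divisible by 2, so compatible.
    Write x = 0 + 4·t and substitute into x ≡ 4 (mod 18): 4·t ≡ 4 − 0 = 4 (mod 18).
    Divide the congruence (and modulus) by g = 2: 2·t ≡ 2 (mod 9).
    The inverse of 2 mod 9 is 5 (since 2·5 = 10 = 1·9 + 1), so t ≡ 5·2 = 10 ≡ 1 (mod 9).
    Then x = 0 + 4·1 = 4, valid modulo lcm(4, 18) = 36: x ≡ 4 (mod 36).
  Combine with x ≡ 7 (mod 21): gcd(36, 21) = 3; 7 - 4 = 3, which IS divisible by 3, so compatible.
    Write x = 4 + 36·t and substitute into x ≡ 7 (mod 21): 36·t ≡ 7 − 4 = 3 (mod 21).
    Divide the congruence (and modulus) by g = 3: 12·t ≡ 1 (mod 7).
    Reduce coefficients mod 7: 5·t ≡ 1 (mod 7).
    The inverse of 5 mod 7 is 3 (since 5·3 = 15 = 2·7 + 1), so t ≡ 3·1 = 3 ≡ 3 (mod 7).
    Then x = 4 + 36·3 = 112, valid modulo lcm(36, 21) = 252: x ≡ 112 (mod 252).
Verify: 112 mod 4 = 0, 112 mod 18 = 4, 112 mod 21 = 7.

x ≡ 112 (mod 252).


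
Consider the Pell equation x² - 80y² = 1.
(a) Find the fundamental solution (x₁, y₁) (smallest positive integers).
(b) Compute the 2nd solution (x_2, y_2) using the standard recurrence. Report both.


Step 1: Find the fundamental solution (x₁, y₁) of x² - 80y² = 1.
  Expand √80 as a continued fraction. a₀ = ⌊√80⌋ = 8; iterate m_{k+1} = d_k·a_k − m_k, d_{k+1} = (80 − m_{k+1}²)/d_k, a_{k+1} = ⌊(a₀ + m_{k+1})/d_{k+1}⌋ (starting m₀ = 0, d₀ = 1), with convergents p_k = a_k·p_{k-1} + p_{k-2}, q_k = a_k·q_{k-1} + q_{k-2} (p₋₁ = 1, q₋₁ = 0):
  k = 0: a₀ = 8; p₀/q₀ = 8/1; p₀² − 80·q₀² = 64 − 80 = -16.
  k = 1: m = 8, d = 16, a = ⌊(8 + 8)/16⌋ = 1; p/q = (1·8 + 1)/(1·1 + 0) = 9/1; p² − 80·q² = 81 − 80 = 1.
  The first convergent with p² − 80·q² = 1 gives the fundamental solution (x₁, y₁) = (9, 1).
Step 2: Apply the recurrence (x_{n+1}, y_{n+1}) = (x₁x_n + 80y₁y_n, x₁y_n + y₁x_n) repeatedly.
  From (x_1, y_1) = (9, 1): x_2 = 9·9 + 80·1·1 = 161; y_2 = 9·1 + 1·9 = 18.
Step 3: Verify x_2² - 80·y_2² = 25921 - 25920 = 1 (should be 1). ✓

(x_1, y_1) = (9, 1); (x_2, y_2) = (161, 18).


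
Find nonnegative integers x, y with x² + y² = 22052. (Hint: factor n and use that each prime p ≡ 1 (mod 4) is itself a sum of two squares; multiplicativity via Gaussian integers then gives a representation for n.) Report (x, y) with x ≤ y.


Step 1: Factor n = 22052 = 2^2 · 37 · 149.
Step 2: Check the mod-4 condition on each prime factor: 2 = 2 (special); 37 ≡ 1 (mod 4), exponent 1; 149 ≡ 1 (mod 4), exponent 1.
All primes ≡ 3 (mod 4) appear to even exponent (or don't appear), so by the two-squares theorem n IS expressible as a sum of two squares.
Step 3: Build a representation. Group n = k² · m with k = 2 and m = 37 · 149 = 5513 (a product of primes ≡ 1 (mod 4)); a representation of m scales to one of n via (k·x)² + (k·y)² = k²(x² + y²). Each prime p ≡ 1 (mod 4) is itself a sum of two squares; find a² by testing p − a² for a perfect square:
  37: 37 − 1² = 36 = 6² ⇒ 37 = 1² + 6².
  149: 149 − 1² = 148, 149 − 2² = 145, 149 − 3² = 140, 149 − 4² = 133, 149 − 5² = 124, 149 − 6² = 113, 149 − 7² = 100 = 10² ⇒ 149 = 7² + 10².
  Combine using the Brahmagupta–Fibonacci identity (a² + b²)(c² + d²) = (ac − bd)² + (ad + bc)² = (ac + bd)² + (ad − bc)²:
  37 · 149 = 5513: from (1² + 6²)(7² + 10²), take (1·7 − 6·10, 1·10 + 6·7) = (7 − 60, 10 + 42) = (-53, 52); dropping signs (only squares matter) gives (53, 52); check 53² + 52² = 2809 + 2704 = 5513 ✓.
  Scale by k = 2: (2·53, 2·52) = (106, 104).
Step 4: Order so x ≤ y and verify: 104² + 106² = 10816 + 11236 = 22052 = n. ✓

n = 22052 = 104² + 106² (one valid representation with x ≤ y).


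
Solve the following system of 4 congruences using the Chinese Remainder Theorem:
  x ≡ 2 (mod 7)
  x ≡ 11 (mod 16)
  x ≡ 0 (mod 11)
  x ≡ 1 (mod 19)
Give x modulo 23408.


Product of moduli M = 7 · 16 · 11 · 19 = 23408.
Merge one congruence at a time:
  Start: x ≡ 2 (mod 7).
  Combine with x ≡ 11 (mod 16); new modulus lcm = 112.
    Write x = 2 + 7·t and substitute into x ≡ 11 (mod 16): 7·t ≡ 11 − 2 = 9 (mod 16).
    The inverse of 7 mod 16 is 7 (since 7·7 = 49 = 3·16 + 1), so t ≡ 7·9 = 63 ≡ 15 (mod 16).
    Then x = 2 + 7·15 = 107, valid modulo lcm(7, 16) = 112: x ≡ 107 (mod 112).
  Combine with x ≡ 0 (mod 11); new modulus lcm = 1232.
    Write x = 107 + 112·t and substitute into x ≡ 0 (mod 11): 112·t ≡ 0 − 107 = -107 (mod 11).
    Reduce coefficients mod 11: 2·t ≡ 3 (mod 11).
    The inverse of 2 mod 11 is 6 (since 2·6 = 12 = 1·11 + 1), so t ≡ 6·3 = 18 ≡ 7 (mod 11).
    Then x = 107 + 112·7 = 891, valid modulo lcm(112, 11) = 1232: x ≡ 891 (mod 1232).
  Combine with x ≡ 1 (mod 19); new modulus lcm = 23408.
    Write x = 891 + 1232·t and substitute into x ≡ 1 (mod 19): 1232·t ≡ 1 − 891 = -890 (mod 19).
    Reduce coefficients mod 19: 16·t ≡ 3 (mod 19).
    The inverse of 16 mod 19 is 6 (since 16·6 = 96 = 5·19 + 1), so t ≡ 6·3 = 18 ≡ 18 (mod 19).
    Then x = 891 + 1232·18 = 23067, valid modulo lcm(1232, 19) = 23408: x ≡ 23067 (mod 23408).
Verify against each original: 23067 mod 7 = 2, 23067 mod 16 = 11, 23067 mod 11 = 0, 23067 mod 19 = 1.

x ≡ 23067 (mod 23408).


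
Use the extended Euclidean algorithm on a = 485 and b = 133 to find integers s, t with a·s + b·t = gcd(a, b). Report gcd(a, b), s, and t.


Euclidean algorithm on (485, 133) — divide until remainder is 0:
  485 = 3 · 133 + 86
  133 = 1 · 86 + 47
  86 = 1 · 47 + 39
  47 = 1 · 39 + 8
  39 = 4 · 8 + 7
  8 = 1 · 7 + 1
  7 = 7 · 1 + 0
gcd(485, 133) = 1.
Track Bezout coefficients alongside the remainders: start with r₀ = 485 = a·1 + b·0 (s = 1, t = 0) and r₁ = 133 = a·0 + b·1 (s = 0, t = 1); each new remainder r_{k+1} = r_{k-1} − q_k·r_k inherits s_{k+1} = s_{k-1} − q_k·s_k, t_{k+1} = t_{k-1} − q_k·t_k, so r_k = a·s_k + b·t_k at every step:
  q = 3: r = 86, s = 1 − 3·0 = 1, t = 0 − 3·1 = -3  (check: 485·1 + 133·(-3) = 86)
  q = 1: r = 47, s = 0 − 1·1 = -1, t = 1 − 1·(-3) = 4  (check: 485·(-1) + 133·4 = 47)
  q = 1: r = 39, s = 1 − 1·(-1) = 2, t = -3 − 1·4 = -7  (check: 485·2 + 133·(-7) = 39)
  q = 1: r = 8, s = -1 − 1·2 = -3, t = 4 − 1·(-7) = 11  (check: 485·(-3) + 133·11 = 8)
  q = 4: r = 7, s = 2 − 4·(-3) = 14, t = -7 − 4·11 = -51  (check: 485·14 + 133·(-51) = 7)
  q = 1: r = 1, s = -3 − 1·14 = -17, t = 11 − 1·(-51) = 62  (check: 485·(-17) + 133·62 = 1)
The row with r = 1 (the gcd) gives the Bezout coefficients s = -17, t = 62.
Result: 485 · (-17) + 133 · (62) = 1.

gcd(485, 133) = 1; s = -17, t = 62 (check: 485·(-17) + 133·62 = 1).


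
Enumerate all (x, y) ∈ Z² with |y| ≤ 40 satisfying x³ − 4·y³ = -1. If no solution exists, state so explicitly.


The equation is x³ - 4y³ = -1. For fixed y, x³ = 4·y³ − 1, so a solution requires the RHS to be a perfect cube.
Strategy: iterate y from -40 to 40, compute RHS = 4·y³ − 1, and check whether it is a (positive or negative) perfect cube.
Check small values of y:
  y = 0: RHS = -1 = (-1)³ ⇒ x = -1 works.
  y = 1: RHS = 3 is not a perfect cube.
  y = -1: RHS = -5 is not a perfect cube.
  y = 2: RHS = 31 is not a perfect cube.
  y = -2: RHS = -33 is not a perfect cube.
  y = 3: RHS = 107 is not a perfect cube.
  y = -3: RHS = -109 is not a perfect cube.
Continuing the search up to |y| = 40 finds no further solutions beyond those listed.
Collected solutions: (-1, 0).

Solutions (with |y| ≤ 40): (-1, 0).


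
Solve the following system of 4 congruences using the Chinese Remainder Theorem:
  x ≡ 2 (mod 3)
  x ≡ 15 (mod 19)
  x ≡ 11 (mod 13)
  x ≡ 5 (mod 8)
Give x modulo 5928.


Product of moduli M = 3 · 19 · 13 · 8 = 5928.
Merge one congruence at a time:
  Start: x ≡ 2 (mod 3).
  Combine with x ≡ 15 (mod 19); new modulus lcm = 57.
    Write x = 2 + 3·t and substitute into x ≡ 15 (mod 19): 3·t ≡ 15 − 2 = 13 (mod 19).
    The inverse of 3 mod 19 is 13 (since 3·13 = 39 = 2·19 + 1), so t ≡ 13·13 = 169 ≡ 17 (mod 19).
    Then x = 2 + 3·17 = 53, valid modulo lcm(3, 19) = 57: x ≡ 53 (mod 57).
  Combine with x ≡ 11 (mod 13); new modulus lcm = 741.
    Write x = 53 + 57·t and substitute into x ≡ 11 (mod 13): 57·t ≡ 11 − 53 = -42 (mod 13).
    Reduce coefficients mod 13: 5·t ≡ 10 (mod 13).
    The inverse of 5 mod 13 is 8 (since 5·8 = 40 = 3·13 + 1), so t ≡ 8·10 = 80 ≡ 2 (mod 13).
    Then x = 53 + 57·2 = 167, valid modulo lcm(57, 13) = 741: x ≡ 167 (mod 741).
  Combine with x ≡ 5 (mod 8); new modulus lcm = 5928.
    Write x = 167 + 741·t and substitute into x ≡ 5 (mod 8): 741·t ≡ 5 − 167 = -162 (mod 8).
    Reduce coefficients mod 8: 5·t ≡ 6 (mod 8).
    The inverse of 5 mod 8 is 5 (since 5·5 = 25 = 3·8 + 1), so t ≡ 5·6 = 30 ≡ 6 (mod 8).
    Then x = 167 + 741·6 = 4613, valid modulo lcm(741, 8) = 5928: x ≡ 4613 (mod 5928).
Verify against each original: 4613 mod 3 = 2, 4613 mod 19 = 15, 4613 mod 13 = 11, 4613 mod 8 = 5.

x ≡ 4613 (mod 5928).


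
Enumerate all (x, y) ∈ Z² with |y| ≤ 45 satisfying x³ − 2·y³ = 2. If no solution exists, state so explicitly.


The equation is x³ - 2y³ = 2. For fixed y, x³ = 2·y³ + 2, so a solution requires the RHS to be a perfect cube.
Strategy: iterate y from -45 to 45, compute RHS = 2·y³ + 2, and check whether it is a (positive or negative) perfect cube.
Check small values of y:
  y = 0: RHS = 2 is not a perfect cube.
  y = 1: RHS = 4 is not a perfect cube.
  y = -1: RHS = 0 = (0)³ ⇒ x = 0 works.
  y = 2: RHS = 18 is not a perfect cube.
  y = -2: RHS = -14 is not a perfect cube.
  y = 3: RHS = 56 is not a perfect cube.
  y = -3: RHS = -52 is not a perfect cube.
Continuing the search up to |y| = 45 finds no further solutions beyond those listed.
Collected solutions: (0, -1).

Solutions (with |y| ≤ 45): (0, -1).


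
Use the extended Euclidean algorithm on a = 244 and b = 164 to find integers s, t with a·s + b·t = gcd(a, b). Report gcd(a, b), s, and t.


Euclidean algorithm on (244, 164) — divide until remainder is 0:
  244 = 1 · 164 + 80
  164 = 2 · 80 + 4
  80 = 20 · 4 + 0
gcd(244, 164) = 4.
Track Bezout coefficients alongside the remainders: start with r₀ = 244 = a·1 + b·0 (s = 1, t = 0) and r₁ = 164 = a·0 + b·1 (s = 0, t = 1); each new remainder r_{k+1} = r_{k-1} − q_k·r_k inherits s_{k+1} = s_{k-1} − q_k·s_k, t_{k+1} = t_{k-1} − q_k·t_k, so r_k = a·s_k + b·t_k at every step:
  q = 1: r = 80, s = 1 − 1·0 = 1, t = 0 − 1·1 = -1  (check: 244·1 + 164·(-1) = 80)
  q = 2: r = 4, s = 0 − 2·1 = -2, t = 1 − 2·(-1) = 3  (check: 244·(-2) + 164·3 = 4)
The row with r = 4 (the gcd) gives the Bezout coefficients s = -2, t = 3.
Result: 244 · (-2) + 164 · (3) = 4.

gcd(244, 164) = 4; s = -2, t = 3 (check: 244·(-2) + 164·3 = 4).


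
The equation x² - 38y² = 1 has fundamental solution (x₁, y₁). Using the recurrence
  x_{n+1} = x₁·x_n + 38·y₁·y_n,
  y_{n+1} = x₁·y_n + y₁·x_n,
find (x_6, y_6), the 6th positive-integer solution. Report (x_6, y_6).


Step 1: Find the fundamental solution (x₁, y₁) of x² - 38y² = 1.
  Expand √38 as a continued fraction. a₀ = ⌊√38⌋ = 6; iterate m_{k+1} = d_k·a_k − m_k, d_{k+1} = (38 − m_{k+1}²)/d_k, a_{k+1} = ⌊(a₀ + m_{k+1})/d_{k+1}⌋ (starting m₀ = 0, d₀ = 1), with convergents p_k = a_k·p_{k-1} + p_{k-2}, q_k = a_k·q_{k-1} + q_{k-2} (p₋₁ = 1, q₋₁ = 0):
  k = 0: a₀ = 6; p₀/q₀ = 6/1; p₀² − 38·q₀² = 36 − 38 = -2.
  k = 1: m = 6, d = 2, a = ⌊(6 + 6)/2⌋ = 6; p/q = (6·6 + 1)/(6·1 + 0) = 37/6; p² − 38·q² = 1369 − 1368 = 1.
  The first convergent with p² − 38·q² = 1 gives the fundamental solution (x₁, y₁) = (37, 6).
Step 2: Apply the recurrence (x_{n+1}, y_{n+1}) = (x₁x_n + 38y₁y_n, x₁y_n + y₁x_n) repeatedly.
  From (x_1, y_1) = (37, 6): x_2 = 37·37 + 38·6·6 = 2737; y_2 = 37·6 + 6·37 = 444.
  From (x_2, y_2) = (2737, 444): x_3 = 37·2737 + 38·6·444 = 202501; y_3 = 37·444 + 6·2737 = 32850.
  From (x_3, y_3) = (202501, 32850): x_4 = 37·202501 + 38·6·32850 = 14982337; y_4 = 37·32850 + 6·202501 = 2430456.
  From (x_4, y_4) = (14982337, 2430456): x_5 = 37·14982337 + 38·6·2430456 = 1108490437; y_5 = 37·2430456 + 6·14982337 = 179820894.
  From (x_5, y_5) = (1108490437, 179820894): x_6 = 37·1108490437 + 38·6·179820894 = 82013310001; y_6 = 37·179820894 + 6·1108490437 = 13304315700.
Step 3: Verify x_6² - 38·y_6² = 6726183017320126620001 - 6726183017320126620000 = 1 (should be 1). ✓

(x_1, y_1) = (37, 6); (x_6, y_6) = (82013310001, 13304315700).


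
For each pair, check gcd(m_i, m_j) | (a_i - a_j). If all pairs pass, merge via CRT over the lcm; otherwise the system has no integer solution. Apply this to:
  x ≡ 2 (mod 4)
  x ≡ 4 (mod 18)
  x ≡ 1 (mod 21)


Moduli 4, 18, 21 are not pairwise coprime, so CRT works modulo lcm(m_i) when all pairwise compatibility conditions hold.
Pairwise compatibility: gcd(m_i, m_j) must divide a_i - a_j for every pair.
Merge one congruence at a time:
  Start: x ≡ 2 (mod 4).
  Combine with x ≡ 4 (mod 18): gcd(4, 18) = 2; 4 - 2 = 2, which IS divisible by 2, so compatible.
    Write x = 2 + 4·t and substitute into x ≡ 4 (mod 18): 4·t ≡ 4 − 2 = 2 (mod 18).
    Divide the congruence (and modulus) by g = 2: 2·t ≡ 1 (mod 9).
    The inverse of 2 mod 9 is 5 (since 2·5 = 10 = 1·9 + 1), so t ≡ 5·1 = 5 ≡ 5 (mod 9).
    Then x = 2 + 4·5 = 22, valid modulo lcm(4, 18) = 36: x ≡ 22 (mod 36).
  Combine with x ≡ 1 (mod 21): gcd(36, 21) = 3; 1 - 22 = -21, which IS divisible by 3, so compatible.
    Write x = 22 + 36·t and substitute into x ≡ 1 (mod 21): 36·t ≡ 1 − 22 = -21 (mod 21).
    Divide the congruence (and modulus) by g = 3: 12·t ≡ -7 (mod 7).
    Reduce coefficients mod 7: 5·t ≡ 0 (mod 7).
    The inverse of 5 mod 7 is 3 (since 5·3 = 15 = 2·7 + 1), so t ≡ 3·0 = 0 ≡ 0 (mod 7).
    Then x = 22 + 36·0 = 22, valid modulo lcm(36, 21) = 252: x ≡ 22 (mod 252).
Verify: 22 mod 4 = 2, 22 mod 18 = 4, 22 mod 21 = 1.

x ≡ 22 (mod 252).


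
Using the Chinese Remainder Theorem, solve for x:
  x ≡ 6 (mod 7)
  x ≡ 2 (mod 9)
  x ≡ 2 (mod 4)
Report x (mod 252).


Moduli 7, 9, 4 are pairwise coprime; by CRT there is a unique solution modulo M = 7 · 9 · 4 = 252.
Solve pairwise, accumulating the modulus:
  Start with x ≡ 6 (mod 7).
  Combine with x ≡ 2 (mod 9): since gcd(7, 9) = 1, we get a unique residue mod 63.
    Write x = 6 + 7·t and substitute into x ≡ 2 (mod 9): 7·t ≡ 2 − 6 = -4 (mod 9).
    Reduce coefficients mod 9: 7·t ≡ 5 (mod 9).
    The inverse of 7 mod 9 is 4 (since 7·4 = 28 = 3·9 + 1), so t ≡ 4·5 = 20 ≡ 2 (mod 9).
    Then x = 6 + 7·2 = 20, valid modulo lcm(7, 9) = 63: x ≡ 20 (mod 63).
  Combine with x ≡ 2 (mod 4): since gcd(63, 4) = 1, we get a unique residue mod 252.
    Write x = 20 + 63·t and substitute into x ≡ 2 (mod 4): 63·t ≡ 2 − 20 = -18 (mod 4).
    Reduce coefficients mod 4: 3·t ≡ 2 (mod 4).
    The inverse of 3 mod 4 is 3 (since 3·3 = 9 = 2·4 + 1), so t ≡ 3·2 = 6 ≡ 2 (mod 4).
    Then x = 20 + 63·2 = 146, valid modulo lcm(63, 4) = 252: x ≡ 146 (mod 252).
Verify: 146 mod 7 = 6 ✓, 146 mod 9 = 2 ✓, 146 mod 4 = 2 ✓.

x ≡ 146 (mod 252).
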